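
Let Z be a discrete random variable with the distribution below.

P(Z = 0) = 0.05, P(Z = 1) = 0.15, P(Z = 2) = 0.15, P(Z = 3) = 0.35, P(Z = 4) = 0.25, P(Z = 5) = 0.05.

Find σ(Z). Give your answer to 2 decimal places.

E[Z] = (0)(0.05) + (1)(0.15) + (2)(0.15) + (3)(0.35) + (4)(0.25) + (5)(0.05) = 2.75
E[Z²] = (0)²(0.05) + (1)²(0.15) + (2)²(0.15) + (3)²(0.35) + (4)²(0.25) + (5)²(0.05) = 9.15
var(Z) = E[Z²] − (E[Z])² = 9.15 − (2.75)² = 1.5875
σ(Z) = √1.5875 ≈ 1.26

1.26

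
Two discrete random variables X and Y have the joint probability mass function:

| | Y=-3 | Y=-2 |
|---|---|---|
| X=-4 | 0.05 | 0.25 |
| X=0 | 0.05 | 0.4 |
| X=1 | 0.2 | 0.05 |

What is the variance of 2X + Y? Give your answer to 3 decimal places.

15.660

E[X] = -0.95,  E[Y] = -2.3,  E[XY] = 1.9
var(X) = 5.05 − (-0.95)² = 4.1475;  var(Y) = 5.5 − (-2.3)² = 0.21
Cov(X,Y) = 1.9 − (-0.95)(-2.3) = -0.285
var(2X + Y) = (2)²·4.1475 + (1)²·0.21 + 2·(2)·(1)·-0.285 = 15.66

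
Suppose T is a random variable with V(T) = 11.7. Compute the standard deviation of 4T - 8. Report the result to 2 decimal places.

13.68

V(4T - 8) = (4)²·11.7 = 187.2
SD(4T - 8) = √187.2 ≈ 13.68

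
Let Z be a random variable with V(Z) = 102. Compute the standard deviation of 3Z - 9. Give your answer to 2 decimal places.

30.30

V(3Z - 9) = (3)²·102 = 918
sd(3Z - 9) = √918 ≈ 30.30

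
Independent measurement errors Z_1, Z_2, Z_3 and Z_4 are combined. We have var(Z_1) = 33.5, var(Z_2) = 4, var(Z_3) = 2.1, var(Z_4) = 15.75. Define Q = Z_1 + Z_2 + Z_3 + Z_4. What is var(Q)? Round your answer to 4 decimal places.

By independence, var(Q) = (1)²var(Z_1) + (1)²var(Z_2) + (1)²var(Z_3) + (1)²var(Z_4)
= (1)²·33.5 + (1)²·4 + (1)²·2.1 + (1)²·15.75 = 55.35

55.3500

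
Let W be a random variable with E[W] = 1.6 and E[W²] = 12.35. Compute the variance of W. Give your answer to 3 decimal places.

var(W) = 12.35 − (1.6)² = 9.79

9.790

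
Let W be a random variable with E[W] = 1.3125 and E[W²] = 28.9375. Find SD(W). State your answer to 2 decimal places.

var(W) = 28.9375 − (1.3125)² = 27.21484375
SD(W) = √27.21484375 ≈ 5.22

5.22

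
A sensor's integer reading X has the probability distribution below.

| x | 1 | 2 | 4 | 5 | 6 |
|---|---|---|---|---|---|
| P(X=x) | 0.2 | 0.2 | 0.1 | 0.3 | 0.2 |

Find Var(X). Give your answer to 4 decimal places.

3.6100

E[X] = (1)(0.2) + (2)(0.2) + (4)(0.1) + (5)(0.3) + (6)(0.2) = 3.7
E[X²] = (1)²(0.2) + (2)²(0.2) + (4)²(0.1) + (5)²(0.3) + (6)²(0.2) = 17.3
Var(X) = E[X²] − (E[X])² = 17.3 − (3.7)² = 3.61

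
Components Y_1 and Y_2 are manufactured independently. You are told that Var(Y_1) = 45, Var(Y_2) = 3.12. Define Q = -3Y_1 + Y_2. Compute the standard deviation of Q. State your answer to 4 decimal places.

By independence, Var(Q) = (-3)²Var(Y_1) + (1)²Var(Y_2)
= (-3)²·45 + (1)²·3.12 = 408.12
σ(Q) = √408.12 ≈ 20.2020

20.2020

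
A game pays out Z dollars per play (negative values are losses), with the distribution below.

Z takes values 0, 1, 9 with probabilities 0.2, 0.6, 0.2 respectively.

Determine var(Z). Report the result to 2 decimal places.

11.04

E[Z] = (0)(0.2) + (1)(0.6) + (9)(0.2) = 2.4
E[Z²] = (0)²(0.2) + (1)²(0.6) + (9)²(0.2) = 16.8
var(Z) = E[Z²] − (E[Z])² = 16.8 − (2.4)² = 11.04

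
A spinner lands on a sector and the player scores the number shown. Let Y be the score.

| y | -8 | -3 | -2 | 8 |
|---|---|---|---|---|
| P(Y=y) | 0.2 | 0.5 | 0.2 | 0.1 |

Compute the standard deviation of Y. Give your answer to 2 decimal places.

4.15

E[Y] = (-8)(0.2) + (-3)(0.5) + (-2)(0.2) + (8)(0.1) = -2.7
E[Y²] = (-8)²(0.2) + (-3)²(0.5) + (-2)²(0.2) + (8)²(0.1) = 24.5
Var(Y) = E[Y²] − (E[Y])² = 24.5 − (-2.7)² = 17.21
σ(Y) = √17.21 ≈ 4.15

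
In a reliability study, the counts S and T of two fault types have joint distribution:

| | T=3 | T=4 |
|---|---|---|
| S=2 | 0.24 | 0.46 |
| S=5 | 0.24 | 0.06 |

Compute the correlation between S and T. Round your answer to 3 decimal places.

-0.419

E[S] = 2.9,  E[T] = 3.52
E[ST] = 9.92
Cov(S,T) = E[ST] − E[S]E[T] = 9.92 − (2.9)(3.52) = -0.288
Var(S) = 1.89,  Var(T) = 0.2496
ρ = -0.288 / √(1.89·0.2496) ≈ -0.419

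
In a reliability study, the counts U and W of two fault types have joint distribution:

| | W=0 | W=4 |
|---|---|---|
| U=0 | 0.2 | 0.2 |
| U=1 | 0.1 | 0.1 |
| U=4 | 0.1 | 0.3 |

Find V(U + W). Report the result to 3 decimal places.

8.960

E[U] = 1.8,  E[W] = 2.4,  E[UW] = 5.2
V(U) = 6.6 − (1.8)² = 3.36;  V(W) = 9.6 − (2.4)² = 3.84
Cov(U,W) = 5.2 − (1.8)(2.4) = 0.88
V(U + W) = (1)²·3.36 + (1)²·3.84 + 2·(1)·(1)·0.88 = 8.96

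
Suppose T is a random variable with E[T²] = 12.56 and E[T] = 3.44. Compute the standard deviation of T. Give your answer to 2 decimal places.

Var(T) = 12.56 − (3.44)² = 0.7264
SD(T) = √0.7264 ≈ 0.85

0.85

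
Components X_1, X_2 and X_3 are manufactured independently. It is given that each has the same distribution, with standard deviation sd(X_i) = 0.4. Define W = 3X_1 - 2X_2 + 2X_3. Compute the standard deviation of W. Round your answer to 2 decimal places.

Var(X_i) = (0.4)² = 0.16
By independence, Var(W) = (3)²Var(X_1) + (-2)²Var(X_2) + (2)²Var(X_3)
= (3)²·0.16 + (-2)²·0.16 + (2)²·0.16 = 2.72
sd(W) = √2.72 ≈ 1.65

1.65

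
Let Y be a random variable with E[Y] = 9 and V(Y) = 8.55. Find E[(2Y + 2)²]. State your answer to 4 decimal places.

E[2Y + 2] = 2·9 + 2 = 20
V(2Y + 2) = (2)²·8.55 = 34.2
E[(2Y + 2)²] = V((2Y + 2)) + (E[(2Y + 2)])² = 34.2 + (20)² = 434.2

434.2000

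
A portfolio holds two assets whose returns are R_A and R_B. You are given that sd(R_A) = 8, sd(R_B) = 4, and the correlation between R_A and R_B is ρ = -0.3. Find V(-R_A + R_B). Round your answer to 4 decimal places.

V(R_A) = (8)² = 64;  V(R_B) = (4)² = 16
cov(R_A,R_B) = ρ·sd(R_A)·sd(R_B) = -0.3·8·4 = -9.6
V(-R_A + R_B) = (-1)²·V(R_A) + (1)²·V(R_B) + 2·(-1)·(1)·cov(R_A,R_B)
= 1·64 + 1·16 + -2·-9.6 = 99.2

99.2000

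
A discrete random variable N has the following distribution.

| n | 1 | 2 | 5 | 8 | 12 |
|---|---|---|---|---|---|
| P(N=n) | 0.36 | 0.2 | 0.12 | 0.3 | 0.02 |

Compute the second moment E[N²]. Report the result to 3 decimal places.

26.240

E[N²] = (1)²(0.36) + (2)²(0.2) + (5)²(0.12) + (8)²(0.3) + (12)²(0.02) = 26.24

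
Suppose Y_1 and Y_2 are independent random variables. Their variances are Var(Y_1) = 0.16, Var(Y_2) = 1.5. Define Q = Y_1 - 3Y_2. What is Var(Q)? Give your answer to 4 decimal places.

13.6600

By independence, Var(Q) = (1)²Var(Y_1) + (-3)²Var(Y_2)
= (1)²·0.16 + (-3)²·1.5 = 13.66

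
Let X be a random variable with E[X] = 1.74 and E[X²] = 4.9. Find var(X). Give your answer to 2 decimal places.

1.87

var(X) = 4.9 − (1.74)² = 1.8724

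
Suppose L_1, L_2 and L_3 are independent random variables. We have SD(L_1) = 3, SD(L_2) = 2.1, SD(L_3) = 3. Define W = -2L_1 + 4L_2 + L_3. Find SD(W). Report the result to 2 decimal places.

Var(L_1) = 9, Var(L_2) = 4.41, Var(L_3) = 9
By independence, Var(W) = (-2)²Var(L_1) + (4)²Var(L_2) + (1)²Var(L_3)
= (-2)²·9 + (4)²·4.41 + (1)²·9 = 115.56
SD(W) = √115.56 ≈ 10.75

10.75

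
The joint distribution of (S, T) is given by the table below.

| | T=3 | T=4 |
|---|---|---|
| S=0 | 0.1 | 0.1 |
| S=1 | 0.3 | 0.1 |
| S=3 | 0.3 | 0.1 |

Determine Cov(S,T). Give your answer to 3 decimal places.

-0.080

E[S] = 1.6,  E[T] = 3.3
E[ST] = 5.2
Cov(S,T) = E[ST] − E[S]E[T] = 5.2 − (1.6)(3.3) = -0.08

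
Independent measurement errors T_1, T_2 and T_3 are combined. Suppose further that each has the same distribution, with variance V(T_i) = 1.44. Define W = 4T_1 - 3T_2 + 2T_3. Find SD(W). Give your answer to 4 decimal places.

By independence, V(W) = (4)²V(T_1) + (-3)²V(T_2) + (2)²V(T_3)
= (4)²·1.44 + (-3)²·1.44 + (2)²·1.44 = 41.76
SD(W) = √41.76 ≈ 6.4622

6.4622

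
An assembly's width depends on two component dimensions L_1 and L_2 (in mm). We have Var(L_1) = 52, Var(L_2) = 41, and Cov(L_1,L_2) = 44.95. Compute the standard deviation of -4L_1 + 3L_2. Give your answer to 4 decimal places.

Var(-4L_1 + 3L_2) = (-4)²·Var(L_1) + (3)²·Var(L_2) + 2·(-4)·(3)·Cov(L_1,L_2)
= 16·52 + 9·41 + -24·44.95 = 122.2
σ(-4L_1 + 3L_2) = √122.2 ≈ 11.0544

11.0544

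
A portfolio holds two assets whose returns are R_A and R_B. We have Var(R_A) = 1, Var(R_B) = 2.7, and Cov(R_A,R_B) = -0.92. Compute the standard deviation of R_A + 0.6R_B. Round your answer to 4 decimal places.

Var(R_A + 0.6R_B) = (1)²·Var(R_A) + (0.6)²·Var(R_B) + 2·(1)·(0.6)·Cov(R_A,R_B)
= 1·1 + 0.36·2.7 + 1.2·-0.92 = 0.868
SD(R_A + 0.6R_B) = √0.868 ≈ 0.9317

0.9317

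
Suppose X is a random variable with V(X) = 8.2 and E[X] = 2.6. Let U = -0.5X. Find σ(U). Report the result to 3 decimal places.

V(-0.5X) = (-0.5)²·8.2 = 2.05
σ(U) = √2.05 ≈ 1.432

1.432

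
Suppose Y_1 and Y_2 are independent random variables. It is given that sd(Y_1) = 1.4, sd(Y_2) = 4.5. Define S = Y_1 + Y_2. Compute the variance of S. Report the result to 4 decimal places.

var(Y_1) = 1.96, var(Y_2) = 20.25
By independence, var(S) = (1)²var(Y_1) + (1)²var(Y_2)
= (1)²·1.96 + (1)²·20.25 = 22.21

22.2100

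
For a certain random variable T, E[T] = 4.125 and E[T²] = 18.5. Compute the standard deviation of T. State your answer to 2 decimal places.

1.22

Var(T) = 18.5 − (4.125)² = 1.484375
SD(T) = √1.484375 ≈ 1.22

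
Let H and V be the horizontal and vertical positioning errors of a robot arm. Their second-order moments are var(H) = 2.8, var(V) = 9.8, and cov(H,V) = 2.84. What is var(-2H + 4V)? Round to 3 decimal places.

122.560

var(-2H + 4V) = (-2)²·var(H) + (4)²·var(V) + 2·(-2)·(4)·cov(H,V)
= 4·2.8 + 16·9.8 + -16·2.84 = 122.56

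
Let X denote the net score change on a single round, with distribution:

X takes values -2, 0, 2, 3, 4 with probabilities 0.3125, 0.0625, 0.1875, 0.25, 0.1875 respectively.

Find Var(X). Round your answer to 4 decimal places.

E[X] = (-2)(0.3125) + (0)(0.0625) + (2)(0.1875) + (3)(0.25) + (4)(0.1875) = 1.25
E[X²] = (-2)²(0.3125) + (0)²(0.0625) + (2)²(0.1875) + (3)²(0.25) + (4)²(0.1875) = 7.25
Var(X) = E[X²] − (E[X])² = 7.25 − (1.25)² = 5.6875

5.6875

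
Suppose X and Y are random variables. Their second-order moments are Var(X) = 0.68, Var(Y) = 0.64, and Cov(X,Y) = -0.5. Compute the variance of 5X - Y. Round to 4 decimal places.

22.6400

Var(5X - Y) = (5)²·Var(X) + (-1)²·Var(Y) + 2·(5)·(-1)·Cov(X,Y)
= 25·0.68 + 1·0.64 + -10·-0.5 = 22.64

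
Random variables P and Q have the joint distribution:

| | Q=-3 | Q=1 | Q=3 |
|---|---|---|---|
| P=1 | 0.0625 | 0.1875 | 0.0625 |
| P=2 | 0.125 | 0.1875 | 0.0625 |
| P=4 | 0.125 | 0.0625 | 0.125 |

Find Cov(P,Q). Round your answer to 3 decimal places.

E[P] = 2.3125,  E[Q] = 0.25
E[PQ] = 0.4375
Cov(P,Q) = E[PQ] − E[P]E[Q] = 0.4375 − (2.3125)(0.25) = -0.140625

-0.141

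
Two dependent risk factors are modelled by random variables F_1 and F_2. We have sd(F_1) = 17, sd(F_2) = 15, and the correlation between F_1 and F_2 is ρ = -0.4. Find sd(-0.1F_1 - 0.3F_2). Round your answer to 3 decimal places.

Var(F_1) = (17)² = 289;  Var(F_2) = (15)² = 225
cov(F_1,F_2) = ρ·sd(F_1)·sd(F_2) = -0.4·17·15 = -102
Var(-0.1F_1 - 0.3F_2) = (-0.1)²·Var(F_1) + (-0.3)²·Var(F_2) + 2·(-0.1)·(-0.3)·cov(F_1,F_2)
= 0.01·289 + 0.09·225 + 0.06·-102 = 17.02
sd(-0.1F_1 - 0.3F_2) = √17.02 ≈ 4.126

4.126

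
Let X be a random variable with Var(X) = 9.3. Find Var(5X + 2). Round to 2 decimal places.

232.50

Var(5X + 2) = (5)²·Var(X) = 25·9.3 = 232.5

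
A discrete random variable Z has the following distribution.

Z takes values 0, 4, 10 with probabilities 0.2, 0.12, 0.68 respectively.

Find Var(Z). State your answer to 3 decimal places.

16.922

E[Z] = (0)(0.2) + (4)(0.12) + (10)(0.68) = 7.28
E[Z²] = (0)²(0.2) + (4)²(0.12) + (10)²(0.68) = 69.92
Var(Z) = E[Z²] − (E[Z])² = 69.92 − (7.28)² = 16.9216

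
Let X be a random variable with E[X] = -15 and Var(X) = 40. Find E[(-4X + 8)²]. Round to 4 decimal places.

5264.0000

E[-4X + 8] = -4·-15 + 8 = 68
Var(-4X + 8) = (-4)²·40 = 640
E[(-4X + 8)²] = Var((-4X + 8)) + (E[(-4X + 8)])² = 640 + (68)² = 5264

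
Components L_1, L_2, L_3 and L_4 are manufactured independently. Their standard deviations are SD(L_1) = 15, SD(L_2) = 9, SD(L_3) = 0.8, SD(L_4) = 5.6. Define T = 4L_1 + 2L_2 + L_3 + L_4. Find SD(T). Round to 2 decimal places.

var(L_1) = 225, var(L_2) = 81, var(L_3) = 0.64, var(L_4) = 31.36
By independence, var(T) = (4)²var(L_1) + (2)²var(L_2) + (1)²var(L_3) + (1)²var(L_4)
= (4)²·225 + (2)²·81 + (1)²·0.64 + (1)²·31.36 = 3956
SD(T) = √3956 ≈ 62.90

62.90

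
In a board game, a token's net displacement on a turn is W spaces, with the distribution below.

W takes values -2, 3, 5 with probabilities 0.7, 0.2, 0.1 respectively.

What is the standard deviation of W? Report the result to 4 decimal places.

2.6476

E[W] = (-2)(0.7) + (3)(0.2) + (5)(0.1) = -0.3
E[W²] = (-2)²(0.7) + (3)²(0.2) + (5)²(0.1) = 7.1
Var(W) = E[W²] − (E[W])² = 7.1 − (-0.3)² = 7.01
σ(W) = √7.01 ≈ 2.6476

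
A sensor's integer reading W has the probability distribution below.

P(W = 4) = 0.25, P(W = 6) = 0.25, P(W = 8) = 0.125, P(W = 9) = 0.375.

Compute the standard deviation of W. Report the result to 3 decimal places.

E[W] = (4)(0.25) + (6)(0.25) + (8)(0.125) + (9)(0.375) = 6.875
E[W²] = (4)²(0.25) + (6)²(0.25) + (8)²(0.125) + (9)²(0.375) = 51.375
Var(W) = E[W²] − (E[W])² = 51.375 − (6.875)² = 4.109375
σ(W) = √4.109375 ≈ 2.027

2.027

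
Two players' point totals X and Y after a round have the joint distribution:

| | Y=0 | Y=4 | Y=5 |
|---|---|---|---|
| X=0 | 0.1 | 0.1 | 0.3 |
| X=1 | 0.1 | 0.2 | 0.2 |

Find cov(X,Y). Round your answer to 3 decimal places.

E[X] = 0.5,  E[Y] = 3.7
E[XY] = 1.8
cov(X,Y) = E[XY] − E[X]E[Y] = 1.8 − (0.5)(3.7) = -0.05

-0.050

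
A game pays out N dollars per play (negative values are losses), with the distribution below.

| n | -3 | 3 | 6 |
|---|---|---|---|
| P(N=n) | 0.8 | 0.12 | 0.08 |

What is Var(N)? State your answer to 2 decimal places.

E[N] = (-3)(0.8) + (3)(0.12) + (6)(0.08) = -1.56
E[N²] = (-3)²(0.8) + (3)²(0.12) + (6)²(0.08) = 11.16
Var(N) = E[N²] − (E[N])² = 11.16 − (-1.56)² = 8.7264

8.73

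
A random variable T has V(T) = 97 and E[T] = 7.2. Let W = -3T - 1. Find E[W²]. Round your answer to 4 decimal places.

1383.7600

E[-3T - 1] = -3·7.2 − 1 = -22.6
V(-3T - 1) = (-3)²·97 = 873
E[W²] = V(W) + (E[W])² = 873 + (-22.6)² = 1383.76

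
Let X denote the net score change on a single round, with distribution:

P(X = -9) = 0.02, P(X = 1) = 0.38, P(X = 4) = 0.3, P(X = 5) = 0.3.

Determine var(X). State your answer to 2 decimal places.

5.89

E[X] = (-9)(0.02) + (1)(0.38) + (4)(0.3) + (5)(0.3) = 2.9
E[X²] = (-9)²(0.02) + (1)²(0.38) + (4)²(0.3) + (5)²(0.3) = 14.3
var(X) = E[X²] − (E[X])² = 14.3 − (2.9)² = 5.89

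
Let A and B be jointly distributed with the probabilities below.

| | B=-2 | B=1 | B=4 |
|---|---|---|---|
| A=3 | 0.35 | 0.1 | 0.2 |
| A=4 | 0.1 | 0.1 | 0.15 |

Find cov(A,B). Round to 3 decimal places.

E[A] = 3.35,  E[B] = 0.7
E[AB] = 2.6
cov(A,B) = E[AB] − E[A]E[B] = 2.6 − (3.35)(0.7) = 0.255

0.255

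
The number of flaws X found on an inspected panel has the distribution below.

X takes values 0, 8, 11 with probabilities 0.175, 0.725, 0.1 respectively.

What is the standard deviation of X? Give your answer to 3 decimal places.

E[X] = (0)(0.175) + (8)(0.725) + (11)(0.1) = 6.9
E[X²] = (0)²(0.175) + (8)²(0.725) + (11)²(0.1) = 58.5
Var(X) = E[X²] − (E[X])² = 58.5 − (6.9)² = 10.89
σ(X) = √10.89 ≈ 3.300

3.300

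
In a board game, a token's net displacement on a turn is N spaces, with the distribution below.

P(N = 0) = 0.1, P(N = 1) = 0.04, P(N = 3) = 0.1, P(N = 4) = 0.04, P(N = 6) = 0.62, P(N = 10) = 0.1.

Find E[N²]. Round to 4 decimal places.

E[N²] = (0)²(0.1) + (1)²(0.04) + (3)²(0.1) + (4)²(0.04) + (6)²(0.62) + (10)²(0.1) = 33.9

33.9000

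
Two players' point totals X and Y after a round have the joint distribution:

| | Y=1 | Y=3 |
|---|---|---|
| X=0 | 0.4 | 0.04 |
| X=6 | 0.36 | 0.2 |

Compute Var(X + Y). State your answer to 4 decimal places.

E[X] = 3.36,  E[Y] = 1.48,  E[XY] = 5.76
Var(X) = 20.16 − (3.36)² = 8.8704;  Var(Y) = 2.92 − (1.48)² = 0.7296
cov(X,Y) = 5.76 − (3.36)(1.48) = 0.7872
Var(X + Y) = (1)²·8.8704 + (1)²·0.7296 + 2·(1)·(1)·0.7872 = 11.1744

11.1744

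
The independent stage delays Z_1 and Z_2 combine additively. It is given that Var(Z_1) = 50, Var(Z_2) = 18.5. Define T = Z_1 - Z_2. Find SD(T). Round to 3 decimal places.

8.276

By independence, Var(T) = (1)²Var(Z_1) + (-1)²Var(Z_2)
= (1)²·50 + (-1)²·18.5 = 68.5
SD(T) = √68.5 ≈ 8.276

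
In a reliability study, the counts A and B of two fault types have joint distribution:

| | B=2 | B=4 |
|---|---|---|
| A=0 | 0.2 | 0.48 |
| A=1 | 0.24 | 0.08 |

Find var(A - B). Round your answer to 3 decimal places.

E[A] = 0.32,  E[B] = 3.12,  E[AB] = 0.8
var(A) = 0.32 − (0.32)² = 0.2176;  var(B) = 10.72 − (3.12)² = 0.9856
Cov(A,B) = 0.8 − (0.32)(3.12) = -0.1984
var(A - B) = (1)²·0.2176 + (-1)²·0.9856 + 2·(1)·(-1)·-0.1984 = 1.6

1.600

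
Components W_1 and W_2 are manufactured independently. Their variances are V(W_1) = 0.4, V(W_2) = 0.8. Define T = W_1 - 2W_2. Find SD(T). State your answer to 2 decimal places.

1.90

By independence, V(T) = (1)²V(W_1) + (-2)²V(W_2)
= (1)²·0.4 + (-2)²·0.8 = 3.6
SD(T) = √3.6 ≈ 1.90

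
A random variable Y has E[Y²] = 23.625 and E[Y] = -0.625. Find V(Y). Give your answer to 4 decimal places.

V(Y) = 23.625 − (-0.625)² = 23.234375

23.2344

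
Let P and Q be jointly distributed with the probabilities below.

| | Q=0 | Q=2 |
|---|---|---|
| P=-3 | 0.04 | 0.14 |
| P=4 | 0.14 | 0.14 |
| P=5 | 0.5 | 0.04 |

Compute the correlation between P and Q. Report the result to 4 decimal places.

-0.5116

E[P] = 3.28,  E[Q] = 0.64
E[PQ] = 0.68
Cov(P,Q) = E[PQ] − E[P]E[Q] = 0.68 − (3.28)(0.64) = -1.4192
var(P) = 8.8416,  var(Q) = 0.8704
ρ = -1.4192 / √(8.8416·0.8704) ≈ -0.5116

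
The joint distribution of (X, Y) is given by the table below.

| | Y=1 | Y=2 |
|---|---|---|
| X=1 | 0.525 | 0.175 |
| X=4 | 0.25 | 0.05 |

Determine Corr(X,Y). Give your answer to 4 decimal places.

-0.0915

E[X] = 1.9,  E[Y] = 1.225
E[XY] = 2.275
Cov(X,Y) = E[XY] − E[X]E[Y] = 2.275 − (1.9)(1.225) = -0.0525
Var(X) = 1.89,  Var(Y) = 0.174375
ρ = -0.0525 / √(1.89·0.174375) ≈ -0.0915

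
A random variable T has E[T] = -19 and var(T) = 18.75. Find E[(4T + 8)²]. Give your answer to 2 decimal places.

4924.00

E[4T + 8] = 4·-19 + 8 = -68
var(4T + 8) = (4)²·18.75 = 300
E[(4T + 8)²] = var((4T + 8)) + (E[(4T + 8)])² = 300 + (-68)² = 4924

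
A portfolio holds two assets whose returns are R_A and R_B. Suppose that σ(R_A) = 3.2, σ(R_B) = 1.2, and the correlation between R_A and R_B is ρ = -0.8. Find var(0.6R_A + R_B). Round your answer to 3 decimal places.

var(R_A) = (3.2)² = 10.24;  var(R_B) = (1.2)² = 1.44
Cov(R_A,R_B) = ρ·σ(R_A)·σ(R_B) = -0.8·3.2·1.2 = -3.072
var(0.6R_A + R_B) = (0.6)²·var(R_A) + (1)²·var(R_B) + 2·(0.6)·(1)·Cov(R_A,R_B)
= 0.36·10.24 + 1·1.44 + 1.2·-3.072 = 1.44

1.440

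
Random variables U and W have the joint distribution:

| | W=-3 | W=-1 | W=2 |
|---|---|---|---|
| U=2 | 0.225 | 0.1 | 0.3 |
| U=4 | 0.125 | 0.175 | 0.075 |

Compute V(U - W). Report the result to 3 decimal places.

6.269

E[U] = 2.75,  E[W] = -0.575,  E[UW] = -1.95
V(U) = 8.5 − (2.75)² = 0.9375;  V(W) = 4.925 − (-0.575)² = 4.594375
Cov(U,W) = -1.95 − (2.75)(-0.575) = -0.36875
V(U - W) = (1)²·0.9375 + (-1)²·4.594375 + 2·(1)·(-1)·-0.36875 = 6.269375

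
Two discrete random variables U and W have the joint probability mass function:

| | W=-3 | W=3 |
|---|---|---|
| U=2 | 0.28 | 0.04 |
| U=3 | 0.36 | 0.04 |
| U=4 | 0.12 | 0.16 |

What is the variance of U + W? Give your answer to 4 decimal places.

8.7200

E[U] = 2.96,  E[W] = -1.56,  E[UW] = -3.84
V(U) = 9.36 − (2.96)² = 0.5984;  V(W) = 9 − (-1.56)² = 6.5664
Cov(U,W) = -3.84 − (2.96)(-1.56) = 0.7776
V(U + W) = (1)²·0.5984 + (1)²·6.5664 + 2·(1)·(1)·0.7776 = 8.72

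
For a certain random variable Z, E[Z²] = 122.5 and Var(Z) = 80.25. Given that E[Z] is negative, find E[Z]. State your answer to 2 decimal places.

-6.50

(E[Z])² = E[Z²] − Var(Z) = 122.5 − 80.25 = 42.25
E[Z] = −√42.25 = -6.5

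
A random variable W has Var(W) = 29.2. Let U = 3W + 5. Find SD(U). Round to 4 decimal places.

Var(3W + 5) = (3)²·29.2 = 262.8
SD(U) = √262.8 ≈ 16.2111

16.2111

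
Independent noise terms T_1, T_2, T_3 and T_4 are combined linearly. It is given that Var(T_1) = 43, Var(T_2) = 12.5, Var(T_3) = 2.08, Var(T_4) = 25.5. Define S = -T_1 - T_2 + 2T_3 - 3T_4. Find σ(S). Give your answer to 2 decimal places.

By independence, Var(S) = (-1)²Var(T_1) + (-1)²Var(T_2) + (2)²Var(T_3) + (-3)²Var(T_4)
= (-1)²·43 + (-1)²·12.5 + (2)²·2.08 + (-3)²·25.5 = 293.32
σ(S) = √293.32 ≈ 17.13

17.13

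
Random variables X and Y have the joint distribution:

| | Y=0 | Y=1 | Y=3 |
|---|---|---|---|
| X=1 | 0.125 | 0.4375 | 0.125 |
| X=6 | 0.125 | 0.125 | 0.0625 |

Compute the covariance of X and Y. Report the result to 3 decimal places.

E[X] = 2.5625,  E[Y] = 1.125
E[XY] = 2.6875
Cov(X,Y) = E[XY] − E[X]E[Y] = 2.6875 − (2.5625)(1.125) = -0.1953125

-0.195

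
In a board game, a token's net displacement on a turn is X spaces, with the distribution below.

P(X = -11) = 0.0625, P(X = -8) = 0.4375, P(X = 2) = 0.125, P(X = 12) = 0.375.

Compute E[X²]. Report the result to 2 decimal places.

E[X²] = (-11)²(0.0625) + (-8)²(0.4375) + (2)²(0.125) + (12)²(0.375) = 90.0625

90.06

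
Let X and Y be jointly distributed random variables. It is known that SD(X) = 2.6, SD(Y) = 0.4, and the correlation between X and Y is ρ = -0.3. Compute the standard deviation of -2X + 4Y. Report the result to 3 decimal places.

5.881

var(X) = (2.6)² = 6.76;  var(Y) = (0.4)² = 0.16
cov(X,Y) = ρ·SD(X)·SD(Y) = -0.3·2.6·0.4 = -0.312
var(-2X + 4Y) = (-2)²·var(X) + (4)²·var(Y) + 2·(-2)·(4)·cov(X,Y)
= 4·6.76 + 16·0.16 + -16·-0.312 = 34.592
SD(-2X + 4Y) = √34.592 ≈ 5.881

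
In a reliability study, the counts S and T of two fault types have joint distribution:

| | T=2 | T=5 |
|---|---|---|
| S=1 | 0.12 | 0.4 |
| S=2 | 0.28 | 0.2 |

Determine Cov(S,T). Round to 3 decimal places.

-0.264

E[S] = 1.48,  E[T] = 3.8
E[ST] = 5.36
Cov(S,T) = E[ST] − E[S]E[T] = 5.36 − (1.48)(3.8) = -0.264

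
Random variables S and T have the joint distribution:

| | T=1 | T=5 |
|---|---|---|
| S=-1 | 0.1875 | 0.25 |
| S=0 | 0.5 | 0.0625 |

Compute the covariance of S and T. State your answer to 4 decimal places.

-0.4531

E[S] = -0.4375,  E[T] = 2.25
E[ST] = -1.4375
Cov(S,T) = E[ST] − E[S]E[T] = -1.4375 − (-0.4375)(2.25) = -0.453125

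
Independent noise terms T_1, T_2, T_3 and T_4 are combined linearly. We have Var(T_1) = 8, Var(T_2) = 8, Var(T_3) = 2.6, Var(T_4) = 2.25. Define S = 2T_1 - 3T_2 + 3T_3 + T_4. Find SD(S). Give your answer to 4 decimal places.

11.3864

By independence, Var(S) = (2)²Var(T_1) + (-3)²Var(T_2) + (3)²Var(T_3) + (1)²Var(T_4)
= (2)²·8 + (-3)²·8 + (3)²·2.6 + (1)²·2.25 = 129.65
SD(S) = √129.65 ≈ 11.3864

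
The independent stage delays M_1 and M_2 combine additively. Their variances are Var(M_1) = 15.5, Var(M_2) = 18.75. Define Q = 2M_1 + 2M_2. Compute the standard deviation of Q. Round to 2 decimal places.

11.70

By independence, Var(Q) = (2)²Var(M_1) + (2)²Var(M_2)
= (2)²·15.5 + (2)²·18.75 = 137
sd(Q) = √137 ≈ 11.70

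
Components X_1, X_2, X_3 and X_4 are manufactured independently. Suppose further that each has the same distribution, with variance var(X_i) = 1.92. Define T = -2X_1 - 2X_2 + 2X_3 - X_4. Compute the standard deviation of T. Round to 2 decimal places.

By independence, var(T) = (-2)²var(X_1) + (-2)²var(X_2) + (2)²var(X_3) + (-1)²var(X_4)
= (-2)²·1.92 + (-2)²·1.92 + (2)²·1.92 + (-1)²·1.92 = 24.96
sd(T) = √24.96 ≈ 5.00

5.00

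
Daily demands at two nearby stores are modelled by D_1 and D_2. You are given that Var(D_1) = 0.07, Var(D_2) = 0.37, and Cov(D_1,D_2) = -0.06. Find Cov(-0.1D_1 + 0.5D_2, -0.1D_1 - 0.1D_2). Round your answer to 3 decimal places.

Cov(-0.1D_1 + 0.5D_2, -0.1D_1 - 0.1D_2) = (-0.1)(-0.1)Var(D_1) + (0.5)(-0.1)Var(D_2) + [(-0.1)(-0.1) + (0.5)(-0.1)]Cov(D_1,D_2)
= 0.01·0.07 + -0.05·0.37 + -0.04·-0.06 = -0.0154

-0.015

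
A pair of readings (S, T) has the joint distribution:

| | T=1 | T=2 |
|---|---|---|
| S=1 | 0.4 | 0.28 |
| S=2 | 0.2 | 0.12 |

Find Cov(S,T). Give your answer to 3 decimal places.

-0.008

E[S] = 1.32,  E[T] = 1.4
E[ST] = 1.84
Cov(S,T) = E[ST] − E[S]E[T] = 1.84 − (1.32)(1.4) = -0.008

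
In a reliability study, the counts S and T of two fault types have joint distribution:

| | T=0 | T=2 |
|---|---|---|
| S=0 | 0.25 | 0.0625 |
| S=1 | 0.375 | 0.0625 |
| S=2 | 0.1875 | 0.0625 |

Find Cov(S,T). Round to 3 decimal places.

0.023

E[S] = 0.9375,  E[T] = 0.375
E[ST] = 0.375
Cov(S,T) = E[ST] − E[S]E[T] = 0.375 − (0.9375)(0.375) = 0.0234375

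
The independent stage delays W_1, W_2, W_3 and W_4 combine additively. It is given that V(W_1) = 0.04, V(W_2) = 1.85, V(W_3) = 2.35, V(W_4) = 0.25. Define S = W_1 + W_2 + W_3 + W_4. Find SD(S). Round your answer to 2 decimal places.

2.12

By independence, V(S) = (1)²V(W_1) + (1)²V(W_2) + (1)²V(W_3) + (1)²V(W_4)
= (1)²·0.04 + (1)²·1.85 + (1)²·2.35 + (1)²·0.25 = 4.49
SD(S) = √4.49 ≈ 2.12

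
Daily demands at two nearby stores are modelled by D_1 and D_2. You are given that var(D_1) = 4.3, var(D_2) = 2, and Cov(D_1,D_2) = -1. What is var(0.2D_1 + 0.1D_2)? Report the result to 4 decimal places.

0.1520

var(0.2D_1 + 0.1D_2) = (0.2)²·var(D_1) + (0.1)²·var(D_2) + 2·(0.2)·(0.1)·Cov(D_1,D_2)
= 0.04·4.3 + 0.01·2 + 0.04·-1 = 0.152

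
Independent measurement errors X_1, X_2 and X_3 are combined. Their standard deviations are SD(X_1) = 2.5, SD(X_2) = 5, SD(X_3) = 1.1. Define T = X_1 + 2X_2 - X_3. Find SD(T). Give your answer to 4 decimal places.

10.3663

Var(X_1) = 6.25, Var(X_2) = 25, Var(X_3) = 1.21
By independence, Var(T) = (1)²Var(X_1) + (2)²Var(X_2) + (-1)²Var(X_3)
= (1)²·6.25 + (2)²·25 + (-1)²·1.21 = 107.46
SD(T) = √107.46 ≈ 10.3663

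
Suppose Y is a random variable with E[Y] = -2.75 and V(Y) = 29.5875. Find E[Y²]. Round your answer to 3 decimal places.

37.150

E[Y²] = V(Y) + (E[Y])² = 29.5875 + (-2.75)² = 37.15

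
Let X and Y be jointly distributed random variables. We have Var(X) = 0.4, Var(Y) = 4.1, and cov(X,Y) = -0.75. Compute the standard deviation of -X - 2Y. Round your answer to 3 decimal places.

3.715

Var(-X - 2Y) = (-1)²·Var(X) + (-2)²·Var(Y) + 2·(-1)·(-2)·cov(X,Y)
= 1·0.4 + 4·4.1 + 4·-0.75 = 13.8
SD(-X - 2Y) = √13.8 ≈ 3.715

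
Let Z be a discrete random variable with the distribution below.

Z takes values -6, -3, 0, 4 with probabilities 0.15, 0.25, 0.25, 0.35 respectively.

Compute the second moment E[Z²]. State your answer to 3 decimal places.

13.250

E[Z²] = (-6)²(0.15) + (-3)²(0.25) + (0)²(0.25) + (4)²(0.35) = 13.25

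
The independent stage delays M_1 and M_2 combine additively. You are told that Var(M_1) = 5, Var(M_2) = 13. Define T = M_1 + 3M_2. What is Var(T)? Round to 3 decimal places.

122.000

By independence, Var(T) = (1)²Var(M_1) + (3)²Var(M_2)
= (1)²·5 + (3)²·13 = 122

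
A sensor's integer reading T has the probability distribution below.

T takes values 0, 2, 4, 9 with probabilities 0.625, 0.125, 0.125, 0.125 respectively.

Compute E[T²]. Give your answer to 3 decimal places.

12.625

E[T²] = (0)²(0.625) + (2)²(0.125) + (4)²(0.125) + (9)²(0.125) = 12.625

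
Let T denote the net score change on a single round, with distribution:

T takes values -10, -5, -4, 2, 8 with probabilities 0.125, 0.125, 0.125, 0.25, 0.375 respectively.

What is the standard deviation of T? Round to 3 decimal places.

E[T] = (-10)(0.125) + (-5)(0.125) + (-4)(0.125) + (2)(0.25) + (8)(0.375) = 1.125
E[T²] = (-10)²(0.125) + (-5)²(0.125) + (-4)²(0.125) + (2)²(0.25) + (8)²(0.375) = 42.625
Var(T) = E[T²] − (E[T])² = 42.625 − (1.125)² = 41.359375
SD(T) = √41.359375 ≈ 6.431

6.431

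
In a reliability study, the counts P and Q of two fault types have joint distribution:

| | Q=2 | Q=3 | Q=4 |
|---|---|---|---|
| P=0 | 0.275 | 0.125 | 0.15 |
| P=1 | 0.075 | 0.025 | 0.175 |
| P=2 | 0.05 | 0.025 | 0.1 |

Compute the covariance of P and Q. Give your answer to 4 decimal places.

E[P] = 0.625,  E[Q] = 3.025
E[PQ] = 2.075
Cov(P,Q) = E[PQ] − E[P]E[Q] = 2.075 − (0.625)(3.025) = 0.184375

0.1844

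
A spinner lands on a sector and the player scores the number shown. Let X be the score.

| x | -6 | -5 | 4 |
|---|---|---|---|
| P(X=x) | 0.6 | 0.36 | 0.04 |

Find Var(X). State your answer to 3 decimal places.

3.782

E[X] = (-6)(0.6) + (-5)(0.36) + (4)(0.04) = -5.24
E[X²] = (-6)²(0.6) + (-5)²(0.36) + (4)²(0.04) = 31.24
Var(X) = E[X²] − (E[X])² = 31.24 − (-5.24)² = 3.7824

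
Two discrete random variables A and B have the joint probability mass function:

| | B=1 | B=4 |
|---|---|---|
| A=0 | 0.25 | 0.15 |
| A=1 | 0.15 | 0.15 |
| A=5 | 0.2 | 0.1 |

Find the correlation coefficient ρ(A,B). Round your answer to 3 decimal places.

E[A] = 1.8,  E[B] = 2.2
E[AB] = 3.75
cov(A,B) = E[AB] − E[A]E[B] = 3.75 − (1.8)(2.2) = -0.21
var(A) = 4.56,  var(B) = 2.16
ρ = -0.21 / √(4.56·2.16) ≈ -0.067

-0.067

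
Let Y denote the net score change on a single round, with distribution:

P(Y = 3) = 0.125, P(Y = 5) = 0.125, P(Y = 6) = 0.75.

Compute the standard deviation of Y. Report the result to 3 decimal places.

E[Y] = (3)(0.125) + (5)(0.125) + (6)(0.75) = 5.5
E[Y²] = (3)²(0.125) + (5)²(0.125) + (6)²(0.75) = 31.25
Var(Y) = E[Y²] − (E[Y])² = 31.25 − (5.5)² = 1
SD(Y) = √1 ≈ 1.000

1.000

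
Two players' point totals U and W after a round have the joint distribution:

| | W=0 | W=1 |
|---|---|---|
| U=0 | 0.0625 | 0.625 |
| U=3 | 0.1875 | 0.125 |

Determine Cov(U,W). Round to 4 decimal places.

E[U] = 0.9375,  E[W] = 0.75
E[UW] = 0.375
Cov(U,W) = E[UW] − E[U]E[W] = 0.375 − (0.9375)(0.75) = -0.328125

-0.3281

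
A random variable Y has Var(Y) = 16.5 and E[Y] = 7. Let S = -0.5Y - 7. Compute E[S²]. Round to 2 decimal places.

114.38

E[-0.5Y - 7] = -0.5·7 − 7 = -10.5
Var(-0.5Y - 7) = (-0.5)²·16.5 = 4.125
E[S²] = Var(S) + (E[S])² = 4.125 + (-10.5)² = 114.375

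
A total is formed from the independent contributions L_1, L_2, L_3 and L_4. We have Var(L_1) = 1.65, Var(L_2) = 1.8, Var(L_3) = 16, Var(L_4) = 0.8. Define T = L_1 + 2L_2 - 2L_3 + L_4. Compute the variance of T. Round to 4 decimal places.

73.6500

By independence, Var(T) = (1)²Var(L_1) + (2)²Var(L_2) + (-2)²Var(L_3) + (1)²Var(L_4)
= (1)²·1.65 + (2)²·1.8 + (-2)²·16 + (1)²·0.8 = 73.65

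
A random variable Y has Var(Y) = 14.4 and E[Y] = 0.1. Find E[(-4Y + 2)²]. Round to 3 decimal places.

232.960

E[-4Y + 2] = -4·0.1 + 2 = 1.6
Var(-4Y + 2) = (-4)²·14.4 = 230.4
E[(-4Y + 2)²] = Var((-4Y + 2)) + (E[(-4Y + 2)])² = 230.4 + (1.6)² = 232.96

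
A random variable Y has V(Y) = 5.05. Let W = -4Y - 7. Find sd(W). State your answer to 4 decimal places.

8.9889

V(-4Y - 7) = (-4)²·5.05 = 80.8
sd(W) = √80.8 ≈ 8.9889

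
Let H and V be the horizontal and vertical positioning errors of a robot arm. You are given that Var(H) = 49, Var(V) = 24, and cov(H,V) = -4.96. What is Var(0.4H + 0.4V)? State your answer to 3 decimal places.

10.093

Var(0.4H + 0.4V) = (0.4)²·Var(H) + (0.4)²·Var(V) + 2·(0.4)·(0.4)·cov(H,V)
= 0.16·49 + 0.16·24 + 0.32·-4.96 = 10.0928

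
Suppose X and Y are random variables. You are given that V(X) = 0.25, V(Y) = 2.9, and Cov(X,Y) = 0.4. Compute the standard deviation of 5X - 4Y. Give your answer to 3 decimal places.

V(5X - 4Y) = (5)²·V(X) + (-4)²·V(Y) + 2·(5)·(-4)·Cov(X,Y)
= 25·0.25 + 16·2.9 + -40·0.4 = 36.65
SD(5X - 4Y) = √36.65 ≈ 6.054

6.054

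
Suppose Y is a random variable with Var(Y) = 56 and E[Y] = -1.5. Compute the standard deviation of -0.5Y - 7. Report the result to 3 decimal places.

Var(-0.5Y - 7) = (-0.5)²·56 = 14
SD(-0.5Y - 7) = √14 ≈ 3.742

3.742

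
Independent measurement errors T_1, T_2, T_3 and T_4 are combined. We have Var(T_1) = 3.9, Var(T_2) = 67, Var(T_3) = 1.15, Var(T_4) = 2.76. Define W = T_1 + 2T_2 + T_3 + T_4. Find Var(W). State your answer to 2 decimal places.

By independence, Var(W) = (1)²Var(T_1) + (2)²Var(T_2) + (1)²Var(T_3) + (1)²Var(T_4)
= (1)²·3.9 + (2)²·67 + (1)²·1.15 + (1)²·2.76 = 275.81

275.81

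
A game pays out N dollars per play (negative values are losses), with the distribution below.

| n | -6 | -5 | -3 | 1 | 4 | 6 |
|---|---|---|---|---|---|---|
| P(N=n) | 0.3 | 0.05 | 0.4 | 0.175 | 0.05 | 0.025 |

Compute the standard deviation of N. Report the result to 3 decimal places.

3.178

E[N] = (-6)(0.3) + (-5)(0.05) + (-3)(0.4) + (1)(0.175) + (4)(0.05) + (6)(0.025) = -2.725
E[N²] = (-6)²(0.3) + (-5)²(0.05) + (-3)²(0.4) + (1)²(0.175) + (4)²(0.05) + (6)²(0.025) = 17.525
Var(N) = E[N²] − (E[N])² = 17.525 − (-2.725)² = 10.099375
σ(N) = √10.099375 ≈ 3.178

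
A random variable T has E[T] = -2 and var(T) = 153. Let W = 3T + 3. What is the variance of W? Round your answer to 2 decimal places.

var(3T + 3) = (3)²·var(T) = 9·153 = 1377

1377.00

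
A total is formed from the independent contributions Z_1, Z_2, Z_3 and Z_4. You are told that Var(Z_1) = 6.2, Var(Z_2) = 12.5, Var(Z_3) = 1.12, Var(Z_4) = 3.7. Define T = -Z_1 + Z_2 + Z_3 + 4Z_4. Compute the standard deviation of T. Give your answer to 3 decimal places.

By independence, Var(T) = (-1)²Var(Z_1) + (1)²Var(Z_2) + (1)²Var(Z_3) + (4)²Var(Z_4)
= (-1)²·6.2 + (1)²·12.5 + (1)²·1.12 + (4)²·3.7 = 79.02
SD(T) = √79.02 ≈ 8.889

8.889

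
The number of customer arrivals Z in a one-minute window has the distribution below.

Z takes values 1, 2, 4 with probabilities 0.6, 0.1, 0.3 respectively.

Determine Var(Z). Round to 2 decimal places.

1.80

E[Z] = (1)(0.6) + (2)(0.1) + (4)(0.3) = 2
E[Z²] = (1)²(0.6) + (2)²(0.1) + (4)²(0.3) = 5.8
Var(Z) = E[Z²] − (E[Z])² = 5.8 − (2)² = 1.8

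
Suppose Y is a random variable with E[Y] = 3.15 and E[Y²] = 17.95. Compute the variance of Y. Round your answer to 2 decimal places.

8.03

Var(Y) = 17.95 − (3.15)² = 8.0275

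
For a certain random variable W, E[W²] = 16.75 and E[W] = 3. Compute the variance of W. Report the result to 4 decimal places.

V(W) = 16.75 − (3)² = 7.75

7.7500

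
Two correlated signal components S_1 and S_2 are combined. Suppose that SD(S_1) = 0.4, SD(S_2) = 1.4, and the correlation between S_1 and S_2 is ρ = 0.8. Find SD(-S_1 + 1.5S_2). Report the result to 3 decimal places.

var(S_1) = (0.4)² = 0.16;  var(S_2) = (1.4)² = 1.96
cov(S_1,S_2) = ρ·SD(S_1)·SD(S_2) = 0.8·0.4·1.4 = 0.448
var(-S_1 + 1.5S_2) = (-1)²·var(S_1) + (1.5)²·var(S_2) + 2·(-1)·(1.5)·cov(S_1,S_2)
= 1·0.16 + 2.25·1.96 + -3·0.448 = 3.226
SD(-S_1 + 1.5S_2) = √3.226 ≈ 1.796

1.796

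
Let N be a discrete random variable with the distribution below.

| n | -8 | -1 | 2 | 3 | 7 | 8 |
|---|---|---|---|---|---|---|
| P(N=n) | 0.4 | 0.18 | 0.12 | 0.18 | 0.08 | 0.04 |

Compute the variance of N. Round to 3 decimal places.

E[N] = (-8)(0.4) + (-1)(0.18) + (2)(0.12) + (3)(0.18) + (7)(0.08) + (8)(0.04) = -1.72
E[N²] = (-8)²(0.4) + (-1)²(0.18) + (2)²(0.12) + (3)²(0.18) + (7)²(0.08) + (8)²(0.04) = 34.36
var(N) = E[N²] − (E[N])² = 34.36 − (-1.72)² = 31.4016

31.402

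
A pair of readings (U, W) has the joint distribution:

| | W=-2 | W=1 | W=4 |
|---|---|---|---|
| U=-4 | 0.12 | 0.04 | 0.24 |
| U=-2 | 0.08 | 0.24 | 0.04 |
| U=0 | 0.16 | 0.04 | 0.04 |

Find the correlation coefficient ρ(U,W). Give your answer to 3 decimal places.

-0.382

E[U] = -2.32,  E[W] = 0.88
E[UW] = -3.52
cov(U,W) = E[UW] − E[U]E[W] = -3.52 − (-2.32)(0.88) = -1.4784
V(U) = 2.4576,  V(W) = 6.1056
ρ = -1.4784 / √(2.4576·6.1056) ≈ -0.382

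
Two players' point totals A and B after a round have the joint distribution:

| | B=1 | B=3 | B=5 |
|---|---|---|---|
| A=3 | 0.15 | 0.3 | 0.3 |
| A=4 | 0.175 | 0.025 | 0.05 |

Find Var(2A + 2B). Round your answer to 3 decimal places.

E[A] = 3.25,  E[B] = 3.05,  E[AB] = 9.65
Var(A) = 10.75 − (3.25)² = 0.1875;  Var(B) = 12 − (3.05)² = 2.6975
cov(A,B) = 9.65 − (3.25)(3.05) = -0.2625
Var(2A + 2B) = (2)²·0.1875 + (2)²·2.6975 + 2·(2)·(2)·-0.2625 = 9.44

9.440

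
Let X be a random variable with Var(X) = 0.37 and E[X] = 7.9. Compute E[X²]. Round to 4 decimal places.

E[X²] = Var(X) + (E[X])² = 0.37 + (7.9)² = 62.78

62.7800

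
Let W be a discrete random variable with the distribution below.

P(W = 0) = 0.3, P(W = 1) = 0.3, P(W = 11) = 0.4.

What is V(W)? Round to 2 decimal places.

E[W] = (0)(0.3) + (1)(0.3) + (11)(0.4) = 4.7
E[W²] = (0)²(0.3) + (1)²(0.3) + (11)²(0.4) = 48.7
V(W) = E[W²] − (E[W])² = 48.7 − (4.7)² = 26.61

26.61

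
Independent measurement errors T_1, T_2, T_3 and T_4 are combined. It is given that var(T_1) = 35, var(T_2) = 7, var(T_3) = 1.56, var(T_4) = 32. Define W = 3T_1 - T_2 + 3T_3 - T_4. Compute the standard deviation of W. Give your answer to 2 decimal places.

By independence, var(W) = (3)²var(T_1) + (-1)²var(T_2) + (3)²var(T_3) + (-1)²var(T_4)
= (3)²·35 + (-1)²·7 + (3)²·1.56 + (-1)²·32 = 368.04
SD(W) = √368.04 ≈ 19.18

19.18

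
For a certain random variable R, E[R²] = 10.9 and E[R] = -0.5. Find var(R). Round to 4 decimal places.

10.6500

var(R) = 10.9 − (-0.5)² = 10.65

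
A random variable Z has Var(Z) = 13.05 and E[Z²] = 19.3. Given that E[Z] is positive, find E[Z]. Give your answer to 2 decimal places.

(E[Z])² = E[Z²] − Var(Z) = 19.3 − 13.05 = 6.25
E[Z] = √6.25 = 2.5

2.50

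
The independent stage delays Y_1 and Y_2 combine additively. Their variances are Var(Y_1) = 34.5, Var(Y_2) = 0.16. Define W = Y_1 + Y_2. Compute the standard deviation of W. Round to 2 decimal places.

5.89

By independence, Var(W) = (1)²Var(Y_1) + (1)²Var(Y_2)
= (1)²·34.5 + (1)²·0.16 = 34.66
SD(W) = √34.66 ≈ 5.89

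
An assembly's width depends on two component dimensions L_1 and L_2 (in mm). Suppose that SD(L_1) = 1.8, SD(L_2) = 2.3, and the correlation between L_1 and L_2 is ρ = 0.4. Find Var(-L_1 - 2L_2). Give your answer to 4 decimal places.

Var(L_1) = (1.8)² = 3.24;  Var(L_2) = (2.3)² = 5.29
Cov(L_1,L_2) = ρ·SD(L_1)·SD(L_2) = 0.4·1.8·2.3 = 1.656
Var(-L_1 - 2L_2) = (-1)²·Var(L_1) + (-2)²·Var(L_2) + 2·(-1)·(-2)·Cov(L_1,L_2)
= 1·3.24 + 4·5.29 + 4·1.656 = 31.024

31.0240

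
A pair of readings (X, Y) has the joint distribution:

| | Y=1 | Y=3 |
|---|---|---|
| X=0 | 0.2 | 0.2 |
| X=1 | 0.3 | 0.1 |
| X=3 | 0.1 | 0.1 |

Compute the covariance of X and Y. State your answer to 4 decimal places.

E[X] = 1,  E[Y] = 1.8
E[XY] = 1.8
Cov(X,Y) = E[XY] − E[X]E[Y] = 1.8 − (1)(1.8) = 0

0.0000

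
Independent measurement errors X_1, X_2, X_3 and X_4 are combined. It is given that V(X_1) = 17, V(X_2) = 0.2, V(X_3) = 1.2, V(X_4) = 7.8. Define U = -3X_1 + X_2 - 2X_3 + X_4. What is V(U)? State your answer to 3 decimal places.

By independence, V(U) = (-3)²V(X_1) + (1)²V(X_2) + (-2)²V(X_3) + (1)²V(X_4)
= (-3)²·17 + (1)²·0.2 + (-2)²·1.2 + (1)²·7.8 = 165.8

165.800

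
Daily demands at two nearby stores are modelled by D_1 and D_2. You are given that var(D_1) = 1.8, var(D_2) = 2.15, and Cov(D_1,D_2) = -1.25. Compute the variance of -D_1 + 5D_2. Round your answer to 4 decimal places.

68.0500

var(-D_1 + 5D_2) = (-1)²·var(D_1) + (5)²·var(D_2) + 2·(-1)·(5)·Cov(D_1,D_2)
= 1·1.8 + 25·2.15 + -10·-1.25 = 68.05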